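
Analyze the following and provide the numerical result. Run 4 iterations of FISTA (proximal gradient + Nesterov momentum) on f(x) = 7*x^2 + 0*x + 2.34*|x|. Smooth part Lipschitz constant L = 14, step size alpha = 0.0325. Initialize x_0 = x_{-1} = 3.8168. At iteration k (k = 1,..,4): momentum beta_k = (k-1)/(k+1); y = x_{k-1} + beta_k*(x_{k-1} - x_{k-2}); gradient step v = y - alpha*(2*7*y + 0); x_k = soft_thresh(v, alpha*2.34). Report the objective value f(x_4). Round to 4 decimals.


FISTA on f(x) = 7*x^2 + 0*x + 2.34*|x|
L = 14, alpha = 0.0325
Iteration 1: beta = 0.0, y = 3.8168 + 0.0*(3.8168 - 3.8168) = 3.8168
  grad(y) = 53.4352, v = y - alpha*grad = 2.0802
  prox(v) = soft_thresh(2.0802, 0.0761) = 2.0041
Iteration 2: beta = 0.3333, y = 2.0041 + 0.3333*(2.0041 - 3.8168) = 1.3999
  grad(y) = 19.5982, v = y - alpha*grad = 0.7629
  prox(v) = soft_thresh(0.7629, 0.0761) = 0.6869
Iteration 3: beta = 0.5, y = 0.6869 + 0.5*(0.6869 - 2.0041) = 0.0283
  grad(y) = 0.3958, v = y - alpha*grad = 0.0154
  prox(v) = soft_thresh(0.0154, 0.0761) = 0.0
Iteration 4: beta = 0.6, y = 0.0 + 0.6*(0.0 - 0.6869) = -0.4121
  grad(y) = -5.7698, v = y - alpha*grad = -0.2246
  prox(v) = soft_thresh(-0.2246, 0.0761) = -0.1486
f(x_4) = 7*(-0.1486)^2 + 0*(-0.1486) + 2.34*|-0.1486| = 0.5021


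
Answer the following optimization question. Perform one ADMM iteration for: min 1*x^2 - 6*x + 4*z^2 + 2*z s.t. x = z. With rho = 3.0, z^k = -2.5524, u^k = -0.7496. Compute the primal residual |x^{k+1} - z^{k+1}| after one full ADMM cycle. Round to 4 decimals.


ADMM iteration with rho = 3.0, z^k = -2.5524, u^k = -0.7496
Step 1: x-update.
Minimize 1*x^2 - 6*x + (3.0/2)*(x + 2.5524 - 0.7496)^2
FOC: (2*1 + 3.0)*x = 6 + 3.0*(-2.5524 + 0.7496)
x^{k+1} = 0.1183
Step 2: z-update.
Minimize 4*z^2 + 2*z + (3.0/2)*(0.1183 - z - 0.7496)^2
FOC: (2*4 + 3.0)*z = -2 + 3.0*(0.1183 - 0.7496)
z^{k+1} = -0.354
Step 3: u-update.
u^{k+1} = -0.7496 + 0.1183 + 0.354 = -0.2773
Step 4: Primal residual = |0.1183 + 0.354| = 0.4723


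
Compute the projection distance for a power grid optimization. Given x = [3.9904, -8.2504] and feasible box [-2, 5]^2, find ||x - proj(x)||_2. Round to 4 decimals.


Project each component onto [-2, 5].
clip(3.9904) = 3.9904, clip(-8.2504) = -2.0
Projection = [3.9904, -2.0]
Squared diffs: [0.0, 39.0675]
Distance = sqrt(39.0675) = 6.2504


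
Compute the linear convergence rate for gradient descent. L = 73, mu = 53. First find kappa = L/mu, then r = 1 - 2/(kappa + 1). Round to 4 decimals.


Step 1: Compute the condition number.
kappa = L/mu = 73/53 = 1.3774
Step 2: Compute the convergence rate.
r = 1 - 2/(kappa + 1) = 1 - 2*mu/(L + mu) = (L - mu)/(L + mu) = 20/126 = 0.1587


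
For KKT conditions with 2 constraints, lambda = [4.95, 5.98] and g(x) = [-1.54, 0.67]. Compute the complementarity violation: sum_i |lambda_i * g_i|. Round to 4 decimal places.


KKT complementary slackness check:
lambda_1 * g_1 = 4.95 * -1.54 = -7.623
lambda_2 * g_2 = 5.98 * 0.67 = 4.0066
Total violation = 7.623 + 4.0066 = 11.6296


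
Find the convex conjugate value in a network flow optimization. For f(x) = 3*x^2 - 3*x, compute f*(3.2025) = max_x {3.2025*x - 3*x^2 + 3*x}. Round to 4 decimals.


f*(y) = sup_x {y*x - a*x^2 - b*x} = sup_x {(y-b)*x - a*x^2}
FOC: (y - b) - 2a*x = 0 => x* = (y - b)/(2a)
x* = (3.2025 + 3)/(2*3) = 1.0338
f*(3.2025) = (y-b)^2/(4a) = (3.2025 + 3)^2/(4*3)
= 38.471/12 = 3.2059


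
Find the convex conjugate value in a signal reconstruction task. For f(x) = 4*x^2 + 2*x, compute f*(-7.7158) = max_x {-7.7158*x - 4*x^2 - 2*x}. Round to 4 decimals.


f*(y) = sup_x {y*x - a*x^2 - b*x} = sup_x {(y-b)*x - a*x^2}
FOC: (y - b) - 2a*x = 0 => x* = (y - b)/(2a)
x* = (-7.7158 - 2)/(2*4) = -1.2145
f*(-7.7158) = (y-b)^2/(4a) = (-7.7158 - 2)^2/(4*4)
= 94.3968/16 = 5.8998


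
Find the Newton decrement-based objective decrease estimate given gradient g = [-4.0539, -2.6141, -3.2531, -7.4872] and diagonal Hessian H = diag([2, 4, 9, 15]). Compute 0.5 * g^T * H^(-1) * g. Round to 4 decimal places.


Step 1: H is diagonal, so H^(-1) * g = [-2.027, -0.6535, -0.3615, -0.4991].
Step 2: g^T H^(-1) g = sum_i g_i^2 / H_ii
  = (-4.0539)^2/2 + (-2.6141)^2/4 + (-3.2531)^2/9 + (-7.4872)^2/15
  = 8.2171 + 1.7084 + 1.1759 + 3.7372 = 14.8385
Step 3: Objective decrease = 0.5 * g^T H^(-1) g = 7.4192


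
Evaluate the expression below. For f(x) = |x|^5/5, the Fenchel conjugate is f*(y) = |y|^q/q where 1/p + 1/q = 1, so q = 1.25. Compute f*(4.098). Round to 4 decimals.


The conjugate exponent q satisfies 1/p + 1/q = 1.
p = 5, so q = 5/(5 - 1) = 1.25
|y|^q = 4.098^1.25 = 5.8306
f*(4.098) = 5.8306 / 1.25 = 4.6645


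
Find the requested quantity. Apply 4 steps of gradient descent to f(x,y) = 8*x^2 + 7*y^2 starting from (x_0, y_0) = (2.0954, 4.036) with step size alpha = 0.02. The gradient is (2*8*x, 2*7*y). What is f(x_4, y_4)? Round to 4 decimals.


Gradient descent on f(x,y) = 8*x^2 + 7*y^2.
Starting point: (2.0954, 4.036), alpha = 0.02
Step 1: grad_x = 2*8*2.0954 = 33.5264, grad_y = 2*7*4.036 = 56.504
  x_1 = 2.0954 - 0.02*33.5264 = 1.4249
  y_1 = 4.036 - 0.02*56.504 = 2.9059
Step 2: grad_x = 2*8*1.4249 = 22.798, grad_y = 2*7*2.9059 = 40.6829
  x_2 = 1.4249 - 0.02*22.798 = 0.9689
  y_2 = 2.9059 - 0.02*40.6829 = 2.0923
Step 3: grad_x = 2*8*0.9689 = 15.5026, grad_y = 2*7*2.0923 = 29.2917
  x_3 = 0.9689 - 0.02*15.5026 = 0.6589
  y_3 = 2.0923 - 0.02*29.2917 = 1.5064
Step 4: grad_x = 2*8*0.6589 = 10.5418, grad_y = 2*7*1.5064 = 21.09
  x_4 = 0.6589 - 0.02*10.5418 = 0.448
  y_4 = 1.5064 - 0.02*21.09 = 1.0846
f(0.448, 1.0846) = 8*0.448^2 + 7*1.0846^2 = 9.8408


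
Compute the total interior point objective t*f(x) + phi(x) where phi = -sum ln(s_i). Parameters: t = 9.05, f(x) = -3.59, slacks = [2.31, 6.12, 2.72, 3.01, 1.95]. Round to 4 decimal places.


Step 1: Compute log-barrier.
ln values: [0.8372, 1.8116, 1.0006, 1.1019, 0.6678]
phi = -(0.8372 + 1.8116 + 1.0006 + 1.1019 + 0.6678) = -5.4192
Step 2: Compute augmented objective.
t*f(x) = 9.05*-3.59 = -32.4895
Total = -32.4895 - 5.4192 = -37.9087


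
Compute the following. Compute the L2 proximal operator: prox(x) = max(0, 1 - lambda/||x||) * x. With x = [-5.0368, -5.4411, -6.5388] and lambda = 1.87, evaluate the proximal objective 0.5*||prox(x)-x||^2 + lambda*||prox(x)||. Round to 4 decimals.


Step 1: Compute ||x||.
||x|| = 9.8859
Step 2: Compute scaling factor.
scale = max(0, 1 - 1.87/9.8859) = 0.8108
Step 3: prox(x) = [-4.084, -4.4119, -5.3019]
||prox(x)|| = 8.0159
Step 4: Proximal objective.
0.5*||prox-x||^2 = 1.7485
lambda*||prox|| = 14.9897
Total = 16.7382


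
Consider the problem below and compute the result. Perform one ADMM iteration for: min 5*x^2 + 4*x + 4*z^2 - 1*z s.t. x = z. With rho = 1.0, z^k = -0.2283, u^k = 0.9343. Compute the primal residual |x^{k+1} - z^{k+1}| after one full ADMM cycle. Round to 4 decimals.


ADMM iteration with rho = 1.0, z^k = -0.2283, u^k = 0.9343
Step 1: x-update.
Minimize 5*x^2 + 4*x + (1.0/2)*(x + 0.2283 + 0.9343)^2
FOC: (2*5 + 1.0)*x = -4 + 1.0*(-0.2283 - 0.9343)
x^{k+1} = -0.4693
Step 2: z-update.
Minimize 4*z^2 - 1*z + (1.0/2)*(-0.4693 - z + 0.9343)^2
FOC: (2*4 + 1.0)*z = 1 + 1.0*(-0.4693 + 0.9343)
z^{k+1} = 0.1628
Step 3: u-update.
u^{k+1} = 0.9343 - 0.4693 - 0.1628 = 0.3022
Step 4: Primal residual = |-0.4693 - 0.1628| = 0.6321


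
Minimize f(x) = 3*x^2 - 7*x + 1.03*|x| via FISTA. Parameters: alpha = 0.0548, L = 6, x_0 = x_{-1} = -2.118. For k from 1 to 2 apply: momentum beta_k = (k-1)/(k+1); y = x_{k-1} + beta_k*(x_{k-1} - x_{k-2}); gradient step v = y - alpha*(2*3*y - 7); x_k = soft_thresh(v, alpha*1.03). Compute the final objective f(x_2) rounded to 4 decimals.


FISTA on f(x) = 3*x^2 - 7*x + 1.03*|x|
L = 6, alpha = 0.0548
Iteration 1: beta = 0.0, y = -2.118 + 0.0*(-2.118 + 2.118) = -2.118
  grad(y) = -19.708, v = y - alpha*grad = -1.038
  prox(v) = soft_thresh(-1.038, 0.0564) = -0.9816
Iteration 2: beta = 0.3333, y = -0.9816 + 0.3333*(-0.9816 + 2.118) = -0.6027
  grad(y) = -10.6165, v = y - alpha*grad = -0.021
  prox(v) = soft_thresh(-0.021, 0.0564) = 0.0
f(x_2) = 3*0.0^2 - 7*0.0 + 1.03*|0.0| = 0.0


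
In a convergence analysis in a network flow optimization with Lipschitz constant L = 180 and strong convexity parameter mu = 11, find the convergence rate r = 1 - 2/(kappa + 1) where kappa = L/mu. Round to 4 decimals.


Step 1: Compute the condition number.
kappa = L/mu = 180/11 = 16.3636
Step 2: Compute the convergence rate.
r = 1 - 2/(kappa + 1) = 1 - 2*mu/(L + mu) = (L - mu)/(L + mu) = 169/191 = 0.8848


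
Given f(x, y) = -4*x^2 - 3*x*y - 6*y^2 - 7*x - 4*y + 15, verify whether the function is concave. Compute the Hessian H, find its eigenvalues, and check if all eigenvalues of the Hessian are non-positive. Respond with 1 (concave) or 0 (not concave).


The Hessian of f(x,y) = -4*x^2 - 3*x*y - 6*y^2 - 7*x - 4*y + 15 is:
H = [[-8, -3], [-3, -12]]
Trace = -8 - 12 = -20
Determinant = -8*-12 - (-3)^2 = 87
Discriminant = (-20)^2 - 4*87 = 52.0
Eigenvalues: lambda_1 = -13.6056, lambda_2 = -6.3944
The function is concave.

1


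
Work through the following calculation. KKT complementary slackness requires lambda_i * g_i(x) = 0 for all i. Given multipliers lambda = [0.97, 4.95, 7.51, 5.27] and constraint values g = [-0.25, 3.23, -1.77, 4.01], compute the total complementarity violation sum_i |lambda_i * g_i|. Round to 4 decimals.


KKT complementary slackness check:
lambda_1 * g_1 = 0.97 * -0.25 = -0.2425
lambda_2 * g_2 = 4.95 * 3.23 = 15.9885
lambda_3 * g_3 = 7.51 * -1.77 = -13.2927
lambda_4 * g_4 = 5.27 * 4.01 = 21.1327
Total violation = 0.2425 + 15.9885 + 13.2927 + 21.1327 = 50.6564


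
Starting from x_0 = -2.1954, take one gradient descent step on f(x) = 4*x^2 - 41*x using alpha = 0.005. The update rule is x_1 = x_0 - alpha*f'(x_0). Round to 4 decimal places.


We compute the gradient at x_0 and apply the update.
f'(x) = 8*x - 41
f'(-2.1954) = 8*-2.1954 - 41 = -58.5632
x_1 = -2.1954 - 0.005*-58.5632 = -1.9026


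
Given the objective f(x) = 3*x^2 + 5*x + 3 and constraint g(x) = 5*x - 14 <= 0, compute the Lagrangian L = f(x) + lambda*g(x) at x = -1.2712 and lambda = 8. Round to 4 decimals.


Step 1: Evaluate f(x).
f(-1.2712) = 3*(-1.2712)^2 + 5*(-1.2712) + 3 = 1.4918
Step 2: Evaluate g(x).
g(-1.2712) = 5*-1.2712 - 14 = -20.356
Step 3: Compute Lagrangian.
L = 1.4918 + 8*-20.356 = -161.3562


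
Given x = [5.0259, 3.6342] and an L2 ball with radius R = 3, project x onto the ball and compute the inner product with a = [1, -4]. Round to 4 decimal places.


Step 1: Compute ||x|| (intermediates to 6 decimals).
||x|| = sqrt(5.0259^2 + 3.6342^2) = 6.202184
Step 2: Project.
Since ||x|| > R, scale = R/||x|| = 3/6.202184 = 0.483701, proj(x) = scale * x
proj(x) = [2.431033, 1.757866]
Step 3: Dot product.
a^T * proj(x) = 1*2.431033 - 4*1.757866 = -4.6004


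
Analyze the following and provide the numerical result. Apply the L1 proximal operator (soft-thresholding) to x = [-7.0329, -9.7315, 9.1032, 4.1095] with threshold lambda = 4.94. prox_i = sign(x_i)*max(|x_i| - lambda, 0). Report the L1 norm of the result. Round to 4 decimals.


Soft-thresholding with lambda = 4.94:
prox(-7.0329) = sign(-7.0329)*max(|-7.0329| - 4.94, 0) = -2.0929
prox(-9.7315) = sign(-9.7315)*max(|-9.7315| - 4.94, 0) = -4.7915
prox(9.1032) = sign(9.1032)*max(|9.1032| - 4.94, 0) = 4.1632
prox(4.1095) = sign(4.1095)*max(|4.1095| - 4.94, 0) = 0.0
prox(x) = [-2.0929, -4.7915, 4.1632, 0.0]
||prox(x)||_1 = 2.0929 + 4.7915 + 4.1632 + 0.0 = 11.0476


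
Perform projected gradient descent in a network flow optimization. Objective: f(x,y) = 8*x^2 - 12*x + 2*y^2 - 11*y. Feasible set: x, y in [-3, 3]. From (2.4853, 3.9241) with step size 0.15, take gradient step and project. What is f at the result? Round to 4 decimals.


Step 1: Compute gradient at (2.4853, 3.9241).
grad_x = 2*8*2.4853 - 12 = 27.7648
grad_y = 2*2*3.9241 - 11 = 4.6964
Step 2: Gradient step.
x_raw = 2.4853 - 0.15*27.7648 = -1.6794
y_raw = 3.9241 - 0.15*4.6964 = 3.2196
Step 3: Project onto [-3, 3].
x_proj = clip(-1.6794) = -1.6794
y_proj = clip(3.2196) = 3.0
Step 4: Evaluate f.
f(-1.6794, 3.0) = 27.7167


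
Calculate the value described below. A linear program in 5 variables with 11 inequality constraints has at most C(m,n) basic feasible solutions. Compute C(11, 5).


Each vertex corresponds to some choice of n active constraints out of m, so the number of vertices is at most C(m, n) = m! / (n!(m-n)!).
m = 11, n = 5
Numerator: 11 * 10 * 9 * 8 * 7
Denominator: 5! = 120
C(11, 5) = 462


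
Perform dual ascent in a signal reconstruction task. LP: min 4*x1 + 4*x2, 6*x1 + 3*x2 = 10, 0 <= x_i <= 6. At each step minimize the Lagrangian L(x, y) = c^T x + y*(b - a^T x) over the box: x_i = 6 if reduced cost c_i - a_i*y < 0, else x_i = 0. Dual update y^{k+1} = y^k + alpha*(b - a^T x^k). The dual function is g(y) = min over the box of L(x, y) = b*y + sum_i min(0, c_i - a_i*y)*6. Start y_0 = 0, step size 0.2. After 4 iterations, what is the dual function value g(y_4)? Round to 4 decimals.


Dual ascent for LP: min 4*x1 + 4*x2, 6*x1 + 3*x2 = 10, 0 <= x_i <= 6
Step 1: y^k = 0.0, reduced costs: (4.0, 4.0)
  x^k = (0.0, 0.0), subgradient = b - a^T x = 10.0
  y^{k+1} = 0.0 + 0.2*10.0 = 2.0
Step 2: y^k = 2.0, reduced costs: (-8.0, -2.0)
  x^k = (6.0, 6.0), subgradient = b - a^T x = -44.0
  y^{k+1} = 2.0 + 0.2*-44.0 = -6.8
Step 3: y^k = -6.8, reduced costs: (44.8, 24.4)
  x^k = (0.0, 0.0), subgradient = b - a^T x = 10.0
  y^{k+1} = -6.8 + 0.2*10.0 = -4.8
Step 4: y^k = -4.8, reduced costs: (32.8, 18.4)
  x^k = (0.0, 0.0), subgradient = b - a^T x = 10.0
  y^{k+1} = -4.8 + 0.2*10.0 = -2.8
Dual objective at y_4 = -2.8: reduced costs (20.8, 12.4), box minimizer x = (0.0, 0.0)
g(y_4) = b*y + (c1 - a1*y)*x1 + (c2 - a2*y)*x2 = 10*(-2.8) + 20.8*0.0 + 12.4*0.0 = -28.0 + 0.0 + 0.0 = -28.0


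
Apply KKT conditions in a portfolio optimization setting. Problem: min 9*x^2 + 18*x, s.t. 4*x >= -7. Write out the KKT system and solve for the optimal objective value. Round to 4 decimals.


Step 1: Try lambda = 0 (constraint inactive).
Stationarity: 2*9*x + 18 = 0
x* = -18/(2*9) = -1.0
Check constraint: 4*-1.0 = -4.0 >= -7 -- satisfied.
Step 2: Compute optimal value.
f(x*) = 9*(-1.0)^2 + 18*(-1.0) = -9.0


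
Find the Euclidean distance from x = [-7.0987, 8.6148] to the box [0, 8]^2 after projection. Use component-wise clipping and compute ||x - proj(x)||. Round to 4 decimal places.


Project each component onto [0, 8].
clip(-7.0987) = 0.0, clip(8.6148) = 8.0
Projection = [0.0, 8.0]
Squared diffs: [50.3915, 0.378]
Distance = sqrt(50.7695) = 7.1253


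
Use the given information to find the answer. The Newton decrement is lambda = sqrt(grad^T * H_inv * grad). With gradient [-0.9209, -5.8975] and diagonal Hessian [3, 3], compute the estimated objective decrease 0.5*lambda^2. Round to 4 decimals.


Step 1: H is diagonal, so H^(-1) * g = [-0.307, -1.9658].
Step 2: g^T H^(-1) g = sum_i g_i^2 / H_ii
  = (-0.9209)^2/3 + (-5.8975)^2/3
  = 0.2827 + 11.5935 = 11.8762
Step 3: Objective decrease = 0.5 * g^T H^(-1) g = 5.9381


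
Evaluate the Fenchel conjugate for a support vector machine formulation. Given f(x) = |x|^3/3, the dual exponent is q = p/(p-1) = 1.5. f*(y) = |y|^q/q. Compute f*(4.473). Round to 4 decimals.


The conjugate exponent q satisfies 1/p + 1/q = 1.
p = 3, so q = 3/(3 - 1) = 1.5
|y|^q = 4.473^1.5 = 9.4602
f*(4.473) = 9.4602 / 1.5 = 6.3068


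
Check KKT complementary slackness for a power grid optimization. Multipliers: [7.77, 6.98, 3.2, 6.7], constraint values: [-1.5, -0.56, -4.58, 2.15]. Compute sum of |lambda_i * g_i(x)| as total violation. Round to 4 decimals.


KKT complementary slackness check:
lambda_1 * g_1 = 7.77 * -1.5 = -11.655
lambda_2 * g_2 = 6.98 * -0.56 = -3.9088
lambda_3 * g_3 = 3.2 * -4.58 = -14.656
lambda_4 * g_4 = 6.7 * 2.15 = 14.405
Total violation = 11.655 + 3.9088 + 14.656 + 14.405 = 44.6248


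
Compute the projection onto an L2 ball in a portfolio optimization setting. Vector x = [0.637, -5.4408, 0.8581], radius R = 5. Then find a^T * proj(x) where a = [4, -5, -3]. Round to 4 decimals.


Step 1: Compute ||x|| (intermediates to 6 decimals).
||x|| = sqrt(0.637^2 + (-5.4408)^2 + 0.8581^2) = 5.544764
Step 2: Project.
Since ||x|| > R, scale = R/||x|| = 5/5.544764 = 0.901752, proj(x) = scale * x
proj(x) = [0.574416, -4.906252, 0.773793]
Step 3: Dot product.
a^T * proj(x) = 4*0.574416 - 5*(-4.906252) - 3*0.773793 = 24.5075


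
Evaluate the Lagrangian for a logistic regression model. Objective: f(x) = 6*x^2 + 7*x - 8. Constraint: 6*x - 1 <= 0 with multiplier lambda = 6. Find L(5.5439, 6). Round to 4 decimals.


Step 1: Evaluate f(x).
f(5.5439) = 6*5.5439^2 + 7*5.5439 - 8 = 215.2163
Step 2: Evaluate g(x).
g(5.5439) = 6*5.5439 - 1 = 32.2634
Step 3: Compute Lagrangian.
L = 215.2163 + 6*32.2634 = 408.7967


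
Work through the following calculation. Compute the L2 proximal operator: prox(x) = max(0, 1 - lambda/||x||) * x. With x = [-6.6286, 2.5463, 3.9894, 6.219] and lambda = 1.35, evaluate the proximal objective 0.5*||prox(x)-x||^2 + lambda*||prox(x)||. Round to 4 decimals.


Step 1: Compute ||x||.
||x|| = 10.2476
Step 2: Compute scaling factor.
scale = max(0, 1 - 1.35/10.2476) = 0.8683
Step 3: prox(x) = [-5.7554, 2.2109, 3.4638, 5.3997]
||prox(x)|| = 8.8976
Step 4: Proximal objective.
0.5*||prox-x||^2 = 0.9113
lambda*||prox|| = 12.0118
Total = 12.923


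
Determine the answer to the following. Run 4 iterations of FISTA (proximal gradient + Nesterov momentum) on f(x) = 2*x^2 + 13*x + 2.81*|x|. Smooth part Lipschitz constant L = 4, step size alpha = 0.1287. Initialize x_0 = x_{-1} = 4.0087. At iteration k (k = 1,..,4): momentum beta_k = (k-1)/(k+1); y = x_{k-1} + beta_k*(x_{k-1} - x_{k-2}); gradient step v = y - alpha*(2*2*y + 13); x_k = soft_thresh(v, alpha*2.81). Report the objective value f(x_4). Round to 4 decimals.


FISTA on f(x) = 2*x^2 + 13*x + 2.81*|x|
L = 4, alpha = 0.1287
Iteration 1: beta = 0.0, y = 4.0087 + 0.0*(4.0087 - 4.0087) = 4.0087
  grad(y) = 29.0348, v = y - alpha*grad = 0.2719
  prox(v) = soft_thresh(0.2719, 0.3616) = 0.0
Iteration 2: beta = 0.3333, y = 0.0 + 0.3333*(0.0 - 4.0087) = -1.3362
  grad(y) = 7.6551, v = y - alpha*grad = -2.3214
  prox(v) = soft_thresh(-2.3214, 0.3616) = -1.9598
Iteration 3: beta = 0.5, y = -1.9598 + 0.5*(-1.9598 - 0.0) = -2.9397
  grad(y) = 1.2412, v = y - alpha*grad = -3.0994
  prox(v) = soft_thresh(-3.0994, 0.3616) = -2.7378
Iteration 4: beta = 0.6, y = -2.7378 + 0.6*(-2.7378 + 1.9598) = -3.2046
  grad(y) = 0.1816, v = y - alpha*grad = -3.228
  prox(v) = soft_thresh(-3.228, 0.3616) = -2.8663
f(x_4) = 2*(-2.8663)^2 + 13*(-2.8663) + 2.81*|-2.8663| = -12.7762


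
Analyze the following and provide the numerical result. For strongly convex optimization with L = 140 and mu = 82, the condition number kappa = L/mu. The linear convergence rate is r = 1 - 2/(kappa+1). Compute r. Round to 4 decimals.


Step 1: Compute the condition number.
kappa = L/mu = 140/82 = 1.7073
Step 2: Compute the convergence rate.
r = 1 - 2/(kappa + 1) = 1 - 2*mu/(L + mu) = (L - mu)/(L + mu) = 58/222 = 0.2613


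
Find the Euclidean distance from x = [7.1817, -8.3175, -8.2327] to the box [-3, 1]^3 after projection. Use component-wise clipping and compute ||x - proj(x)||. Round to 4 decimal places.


Project each component onto [-3, 1].
clip(7.1817) = 1.0, clip(-8.3175) = -3.0, clip(-8.2327) = -3.0
Projection = [1.0, -3.0, -3.0]
Squared diffs: [38.2134, 28.2758, 27.3811]
Distance = sqrt(93.8703) = 9.6887


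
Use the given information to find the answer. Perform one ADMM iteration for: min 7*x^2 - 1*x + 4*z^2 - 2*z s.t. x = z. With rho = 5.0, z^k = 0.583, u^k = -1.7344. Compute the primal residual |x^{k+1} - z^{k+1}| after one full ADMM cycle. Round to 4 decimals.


ADMM iteration with rho = 5.0, z^k = 0.583, u^k = -1.7344
Step 1: x-update.
Minimize 7*x^2 - 1*x + (5.0/2)*(x - 0.583 - 1.7344)^2
FOC: (2*7 + 5.0)*x = 1 + 5.0*(0.583 + 1.7344)
x^{k+1} = 0.6625
Step 2: z-update.
Minimize 4*z^2 - 2*z + (5.0/2)*(0.6625 - z - 1.7344)^2
FOC: (2*4 + 5.0)*z = 2 + 5.0*(0.6625 - 1.7344)
z^{k+1} = -0.2584
Step 3: u-update.
u^{k+1} = -1.7344 + 0.6625 + 0.2584 = -0.8135
Step 4: Primal residual = |0.6625 + 0.2584| = 0.9209


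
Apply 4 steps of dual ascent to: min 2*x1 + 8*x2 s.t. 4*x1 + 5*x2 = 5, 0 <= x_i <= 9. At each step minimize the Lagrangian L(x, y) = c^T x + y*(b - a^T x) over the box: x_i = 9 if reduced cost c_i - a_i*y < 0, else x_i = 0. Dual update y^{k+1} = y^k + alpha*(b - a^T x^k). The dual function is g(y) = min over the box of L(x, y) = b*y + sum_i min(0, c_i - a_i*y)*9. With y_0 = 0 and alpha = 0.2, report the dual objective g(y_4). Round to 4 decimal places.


Dual ascent for LP: min 2*x1 + 8*x2, 4*x1 + 5*x2 = 5, 0 <= x_i <= 9
Step 1: y^k = 0.0, reduced costs: (2.0, 8.0)
  x^k = (0.0, 0.0), subgradient = b - a^T x = 5.0
  y^{k+1} = 0.0 + 0.2*5.0 = 1.0
Step 2: y^k = 1.0, reduced costs: (-2.0, 3.0)
  x^k = (9.0, 0.0), subgradient = b - a^T x = -31.0
  y^{k+1} = 1.0 + 0.2*-31.0 = -5.2
Step 3: y^k = -5.2, reduced costs: (22.8, 34.0)
  x^k = (0.0, 0.0), subgradient = b - a^T x = 5.0
  y^{k+1} = -5.2 + 0.2*5.0 = -4.2
Step 4: y^k = -4.2, reduced costs: (18.8, 29.0)
  x^k = (0.0, 0.0), subgradient = b - a^T x = 5.0
  y^{k+1} = -4.2 + 0.2*5.0 = -3.2
Dual objective at y_4 = -3.2: reduced costs (14.8, 24.0), box minimizer x = (0.0, 0.0)
g(y_4) = b*y + (c1 - a1*y)*x1 + (c2 - a2*y)*x2 = 5*(-3.2) + 14.8*0.0 + 24.0*0.0 = -16.0 + 0.0 + 0.0 = -16.0


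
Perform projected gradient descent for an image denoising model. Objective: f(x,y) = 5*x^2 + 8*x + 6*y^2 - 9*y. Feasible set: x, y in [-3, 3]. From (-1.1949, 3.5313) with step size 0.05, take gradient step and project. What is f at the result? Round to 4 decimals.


Step 1: Compute gradient at (-1.1949, 3.5313).
grad_x = 2*5*-1.1949 + 8 = -3.949
grad_y = 2*6*3.5313 - 9 = 33.3756
Step 2: Gradient step.
x_raw = -1.1949 - 0.05*-3.949 = -0.9975
y_raw = 3.5313 - 0.05*33.3756 = 1.8625
Step 3: Project onto [-3, 3].
x_proj = clip(-0.9975) = -0.9975
y_proj = clip(1.8625) = 1.8625
Step 4: Evaluate f.
f(-0.9975, 1.8625) = 1.0461


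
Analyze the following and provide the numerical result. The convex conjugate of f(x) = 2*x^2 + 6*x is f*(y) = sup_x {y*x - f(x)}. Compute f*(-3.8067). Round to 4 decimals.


f*(y) = sup_x {y*x - a*x^2 - b*x} = sup_x {(y-b)*x - a*x^2}
FOC: (y - b) - 2a*x = 0 => x* = (y - b)/(2a)
x* = (-3.8067 - 6)/(2*2) = -2.4517
f*(-3.8067) = (y-b)^2/(4a) = (-3.8067 - 6)^2/(4*2)
= 96.1714/8 = 12.0214


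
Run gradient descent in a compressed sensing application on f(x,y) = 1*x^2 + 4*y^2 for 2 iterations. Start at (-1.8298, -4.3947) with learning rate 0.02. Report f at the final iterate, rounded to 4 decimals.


Gradient descent on f(x,y) = 1*x^2 + 4*y^2.
Starting point: (-1.8298, -4.3947), alpha = 0.02
Step 1: grad_x = 2*1*-1.8298 = -3.6596, grad_y = 2*4*-4.3947 = -35.1576
  x_1 = -1.8298 - 0.02*-3.6596 = -1.7566
  y_1 = -4.3947 - 0.02*-35.1576 = -3.6915
Step 2: grad_x = 2*1*-1.7566 = -3.5132, grad_y = 2*4*-3.6915 = -29.5324
  x_2 = -1.7566 - 0.02*-3.5132 = -1.6863
  y_2 = -3.6915 - 0.02*-29.5324 = -3.1009
f(-1.6863, -3.1009) = 1*(-1.6863)^2 + 4*(-3.1009)^2 = 41.3061


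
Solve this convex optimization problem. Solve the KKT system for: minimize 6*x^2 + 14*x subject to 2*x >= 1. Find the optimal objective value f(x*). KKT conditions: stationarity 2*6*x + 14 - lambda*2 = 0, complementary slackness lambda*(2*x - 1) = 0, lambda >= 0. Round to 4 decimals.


Step 1: Try lambda = 0 (constraint inactive).
x_unc = -14/(2*6) = -1.1667
Check: 2*-1.1667 = -2.3334 < 1 -- violated!
Step 2: Constraint must be active: 2*x = 1
x* = 1/2 = 0.5
lambda = (2*6*0.5 + 14)/2 = 10.0
Step 3: Compute optimal value.
f(x*) = 6*0.5^2 + 14*0.5 = 8.5


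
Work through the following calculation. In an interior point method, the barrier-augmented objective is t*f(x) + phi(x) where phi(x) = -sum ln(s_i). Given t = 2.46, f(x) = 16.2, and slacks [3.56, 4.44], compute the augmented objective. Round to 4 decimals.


Step 1: Compute log-barrier.
ln values: [1.2698, 1.4907]
phi = -(1.2698 + 1.4907) = -2.7604
Step 2: Compute augmented objective.
t*f(x) = 2.46*16.2 = 39.852
Total = 39.852 - 2.7604 = 37.0916


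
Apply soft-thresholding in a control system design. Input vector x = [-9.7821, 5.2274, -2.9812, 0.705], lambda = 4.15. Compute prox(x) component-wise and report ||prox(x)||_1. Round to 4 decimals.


Soft-thresholding with lambda = 4.15:
prox(-9.7821) = sign(-9.7821)*max(|-9.7821| - 4.15, 0) = -5.6321
prox(5.2274) = sign(5.2274)*max(|5.2274| - 4.15, 0) = 1.0774
prox(-2.9812) = sign(-2.9812)*max(|-2.9812| - 4.15, 0) = 0.0
prox(0.705) = sign(0.705)*max(|0.705| - 4.15, 0) = 0.0
prox(x) = [-5.6321, 1.0774, 0.0, 0.0]
||prox(x)||_1 = 5.6321 + 1.0774 + 0.0 + 0.0 = 6.7095


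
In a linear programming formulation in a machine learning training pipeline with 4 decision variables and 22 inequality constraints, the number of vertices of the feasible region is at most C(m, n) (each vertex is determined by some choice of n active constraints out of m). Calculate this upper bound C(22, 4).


Each vertex corresponds to some choice of n active constraints out of m, so the number of vertices is at most C(m, n) = m! / (n!(m-n)!).
m = 22, n = 4
Numerator: 22 * 21 * 20 * 19
Denominator: 4! = 24
C(22, 4) = 7315


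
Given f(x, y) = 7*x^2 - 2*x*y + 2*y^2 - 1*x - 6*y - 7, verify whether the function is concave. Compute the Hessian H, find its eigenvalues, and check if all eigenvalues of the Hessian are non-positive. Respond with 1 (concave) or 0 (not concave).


The Hessian of f(x,y) = 7*x^2 - 2*x*y + 2*y^2 - 1*x - 6*y - 7 is:
H = [[14, -2], [-2, 4]]
Trace = 14 + 4 = 18
Determinant = 14*4 - (-2)^2 = 52
Discriminant = (18)^2 - 4*52 = 116.0
Eigenvalues: lambda_1 = 3.6148, lambda_2 = 14.3852
The function is not concave.

0


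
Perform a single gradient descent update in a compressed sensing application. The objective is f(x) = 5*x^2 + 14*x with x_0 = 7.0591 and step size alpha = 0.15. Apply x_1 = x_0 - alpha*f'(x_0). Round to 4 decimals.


We compute the gradient at x_0 and apply the update.
f'(x) = 10*x + 14
f'(7.0591) = 10*7.0591 + 14 = 84.591
x_1 = 7.0591 - 0.15*84.591 = -5.6296


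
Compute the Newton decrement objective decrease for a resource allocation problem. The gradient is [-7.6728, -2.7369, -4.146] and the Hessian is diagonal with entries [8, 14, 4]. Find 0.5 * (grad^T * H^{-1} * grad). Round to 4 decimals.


Step 1: H is diagonal, so H^(-1) * g = [-0.9591, -0.1955, -1.0365].
Step 2: g^T H^(-1) g = sum_i g_i^2 / H_ii
  = (-7.6728)^2/8 + (-2.7369)^2/14 + (-4.146)^2/4
  = 7.359 + 0.535 + 4.2973 = 12.1914
Step 3: Objective decrease = 0.5 * g^T H^(-1) g = 6.0957


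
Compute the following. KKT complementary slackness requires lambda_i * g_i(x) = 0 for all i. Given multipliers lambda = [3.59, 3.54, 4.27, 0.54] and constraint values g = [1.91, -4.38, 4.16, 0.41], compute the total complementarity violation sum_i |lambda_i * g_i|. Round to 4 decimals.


KKT complementary slackness check:
lambda_1 * g_1 = 3.59 * 1.91 = 6.8569
lambda_2 * g_2 = 3.54 * -4.38 = -15.5052
lambda_3 * g_3 = 4.27 * 4.16 = 17.7632
lambda_4 * g_4 = 0.54 * 0.41 = 0.2214
Total violation = 6.8569 + 15.5052 + 17.7632 + 0.2214 = 40.3467


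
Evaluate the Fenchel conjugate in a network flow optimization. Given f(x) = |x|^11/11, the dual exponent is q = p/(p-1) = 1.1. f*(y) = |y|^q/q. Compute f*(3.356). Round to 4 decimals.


The conjugate exponent q satisfies 1/p + 1/q = 1.
p = 11, so q = 11/(11 - 1) = 1.1
|y|^q = 3.356^1.1 = 3.7879
f*(3.356) = 3.7879 / 1.1 = 3.4436


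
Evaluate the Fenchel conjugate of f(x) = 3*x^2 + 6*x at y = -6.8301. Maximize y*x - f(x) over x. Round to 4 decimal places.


f*(y) = sup_x {y*x - a*x^2 - b*x} = sup_x {(y-b)*x - a*x^2}
FOC: (y - b) - 2a*x = 0 => x* = (y - b)/(2a)
x* = (-6.8301 - 6)/(2*3) = -2.1384
f*(-6.8301) = (y-b)^2/(4a) = (-6.8301 - 6)^2/(4*3)
= 164.6115/12 = 13.7176


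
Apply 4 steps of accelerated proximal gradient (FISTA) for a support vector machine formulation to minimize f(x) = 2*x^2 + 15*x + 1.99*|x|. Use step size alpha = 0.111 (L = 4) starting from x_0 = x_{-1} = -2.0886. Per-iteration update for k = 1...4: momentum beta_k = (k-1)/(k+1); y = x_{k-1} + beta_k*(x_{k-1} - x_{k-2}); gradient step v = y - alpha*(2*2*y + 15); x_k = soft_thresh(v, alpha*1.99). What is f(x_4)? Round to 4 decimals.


FISTA on f(x) = 2*x^2 + 15*x + 1.99*|x|
L = 4, alpha = 0.111
Iteration 1: beta = 0.0, y = -2.0886 + 0.0*(-2.0886 + 2.0886) = -2.0886
  grad(y) = 6.6456, v = y - alpha*grad = -2.8263
  prox(v) = soft_thresh(-2.8263, 0.2209) = -2.6054
Iteration 2: beta = 0.3333, y = -2.6054 + 0.3333*(-2.6054 + 2.0886) = -2.7776
  grad(y) = 3.8895, v = y - alpha*grad = -3.2094
  prox(v) = soft_thresh(-3.2094, 0.2209) = -2.9885
Iteration 3: beta = 0.5, y = -2.9885 + 0.5*(-2.9885 + 2.6054) = -3.18
  grad(y) = 2.2799, v = y - alpha*grad = -3.4331
  prox(v) = soft_thresh(-3.4331, 0.2209) = -3.2122
Iteration 4: beta = 0.6, y = -3.2122 + 0.6*(-3.2122 + 2.9885) = -3.3464
  grad(y) = 1.6142, v = y - alpha*grad = -3.5256
  prox(v) = soft_thresh(-3.5256, 0.2209) = -3.3047
f(x_4) = 2*(-3.3047)^2 + 15*(-3.3047) + 1.99*|-3.3047| = -21.1521


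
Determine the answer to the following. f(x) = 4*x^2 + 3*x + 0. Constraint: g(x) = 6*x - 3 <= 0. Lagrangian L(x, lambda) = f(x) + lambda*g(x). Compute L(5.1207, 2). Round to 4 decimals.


Step 1: Evaluate f(x).
f(5.1207) = 4*5.1207^2 + 3*5.1207 + 0 = 120.2484
Step 2: Evaluate g(x).
g(5.1207) = 6*5.1207 - 3 = 27.7242
Step 3: Compute Lagrangian.
L = 120.2484 + 2*27.7242 = 175.6968


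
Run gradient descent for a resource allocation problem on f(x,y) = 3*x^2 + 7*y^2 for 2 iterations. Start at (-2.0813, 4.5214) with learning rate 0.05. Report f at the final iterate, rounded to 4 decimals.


Gradient descent on f(x,y) = 3*x^2 + 7*y^2.
Starting point: (-2.0813, 4.5214), alpha = 0.05
Step 1: grad_x = 2*3*-2.0813 = -12.4878, grad_y = 2*7*4.5214 = 63.2996
  x_1 = -2.0813 - 0.05*-12.4878 = -1.4569
  y_1 = 4.5214 - 0.05*63.2996 = 1.3564
Step 2: grad_x = 2*3*-1.4569 = -8.7415, grad_y = 2*7*1.3564 = 18.9899
  x_2 = -1.4569 - 0.05*-8.7415 = -1.0198
  y_2 = 1.3564 - 0.05*18.9899 = 0.4069
f(-1.0198, 0.4069) = 3*(-1.0198)^2 + 7*0.4069^2 = 4.2793


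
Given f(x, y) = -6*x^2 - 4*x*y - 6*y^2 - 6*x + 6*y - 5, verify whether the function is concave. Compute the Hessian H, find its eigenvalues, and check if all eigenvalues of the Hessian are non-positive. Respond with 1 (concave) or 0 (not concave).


The Hessian of f(x,y) = -6*x^2 - 4*x*y - 6*y^2 - 6*x + 6*y - 5 is:
H = [[-12, -4], [-4, -12]]
Trace = -12 - 12 = -24
Determinant = -12*-12 - (-4)^2 = 128
Discriminant = (-24)^2 - 4*128 = 64.0
Eigenvalues: lambda_1 = -16.0, lambda_2 = -8.0
The function is concave.

1


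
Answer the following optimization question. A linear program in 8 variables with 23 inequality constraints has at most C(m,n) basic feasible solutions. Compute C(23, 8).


Each vertex corresponds to some choice of n active constraints out of m, so the number of vertices is at most C(m, n) = m! / (n!(m-n)!).
m = 23, n = 8
Numerator: 23 * 22 * 21 * 20 * 19 * 18 * 17 * 16
Denominator: 8! = 40320
C(23, 8) = 490314


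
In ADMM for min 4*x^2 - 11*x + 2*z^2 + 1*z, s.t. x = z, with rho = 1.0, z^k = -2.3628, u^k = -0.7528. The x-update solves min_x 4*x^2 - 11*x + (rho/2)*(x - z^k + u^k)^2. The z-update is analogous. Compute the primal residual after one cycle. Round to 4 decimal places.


ADMM iteration with rho = 1.0, z^k = -2.3628, u^k = -0.7528
Step 1: x-update.
Minimize 4*x^2 - 11*x + (1.0/2)*(x + 2.3628 - 0.7528)^2
FOC: (2*4 + 1.0)*x = 11 + 1.0*(-2.3628 + 0.7528)
x^{k+1} = 1.0433
Step 2: z-update.
Minimize 2*z^2 + 1*z + (1.0/2)*(1.0433 - z - 0.7528)^2
FOC: (2*2 + 1.0)*z = -1 + 1.0*(1.0433 - 0.7528)
z^{k+1} = -0.1419
Step 3: u-update.
u^{k+1} = -0.7528 + 1.0433 + 0.1419 = 0.4324
Step 4: Primal residual = |1.0433 + 0.1419| = 1.1852


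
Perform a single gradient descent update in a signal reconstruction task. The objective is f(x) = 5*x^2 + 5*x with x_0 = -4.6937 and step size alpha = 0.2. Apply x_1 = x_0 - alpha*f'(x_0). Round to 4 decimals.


We compute the gradient at x_0 and apply the update.
f'(x) = 10*x + 5
f'(-4.6937) = 10*-4.6937 + 5 = -41.937
x_1 = -4.6937 - 0.2*-41.937 = 3.6937


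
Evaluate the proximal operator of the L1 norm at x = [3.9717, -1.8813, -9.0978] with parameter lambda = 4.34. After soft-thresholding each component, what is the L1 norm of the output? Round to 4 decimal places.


Soft-thresholding with lambda = 4.34:
prox(3.9717) = sign(3.9717)*max(|3.9717| - 4.34, 0) = 0.0
prox(-1.8813) = sign(-1.8813)*max(|-1.8813| - 4.34, 0) = 0.0
prox(-9.0978) = sign(-9.0978)*max(|-9.0978| - 4.34, 0) = -4.7578
prox(x) = [0.0, 0.0, -4.7578]
||prox(x)||_1 = 0.0 + 0.0 + 4.7578 = 4.7578


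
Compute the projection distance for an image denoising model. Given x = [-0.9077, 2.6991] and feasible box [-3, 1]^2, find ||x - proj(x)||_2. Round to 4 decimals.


Project each component onto [-3, 1].
clip(-0.9077) = -0.9077, clip(2.6991) = 1.0
Projection = [-0.9077, 1.0]
Squared diffs: [0.0, 2.8869]
Distance = sqrt(2.8869) = 1.6991


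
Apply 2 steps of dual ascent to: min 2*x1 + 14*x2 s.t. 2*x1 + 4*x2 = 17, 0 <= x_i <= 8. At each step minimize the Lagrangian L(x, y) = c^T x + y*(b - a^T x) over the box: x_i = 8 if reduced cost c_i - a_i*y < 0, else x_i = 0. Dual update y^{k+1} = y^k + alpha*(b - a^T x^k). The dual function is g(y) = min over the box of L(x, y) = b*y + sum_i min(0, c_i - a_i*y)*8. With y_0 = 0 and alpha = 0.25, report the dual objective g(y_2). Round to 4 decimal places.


Dual ascent for LP: min 2*x1 + 14*x2, 2*x1 + 4*x2 = 17, 0 <= x_i <= 8
Step 1: y^k = 0.0, reduced costs: (2.0, 14.0)
  x^k = (0.0, 0.0), subgradient = b - a^T x = 17.0
  y^{k+1} = 0.0 + 0.25*17.0 = 4.25
Step 2: y^k = 4.25, reduced costs: (-6.5, -3.0)
  x^k = (8.0, 8.0), subgradient = b - a^T x = -31.0
  y^{k+1} = 4.25 + 0.25*-31.0 = -3.5
Dual objective at y_2 = -3.5: reduced costs (9.0, 28.0), box minimizer x = (0.0, 0.0)
g(y_2) = b*y + (c1 - a1*y)*x1 + (c2 - a2*y)*x2 = 17*(-3.5) + 9.0*0.0 + 28.0*0.0 = -59.5 + 0.0 + 0.0 = -59.5


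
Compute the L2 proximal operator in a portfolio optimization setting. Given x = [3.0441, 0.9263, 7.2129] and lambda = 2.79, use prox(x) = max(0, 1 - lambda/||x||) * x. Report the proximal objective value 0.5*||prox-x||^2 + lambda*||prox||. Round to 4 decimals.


Step 1: Compute ||x||.
||x|| = 7.8836
Step 2: Compute scaling factor.
scale = max(0, 1 - 2.79/7.8836) = 0.6461
Step 3: prox(x) = [1.9668, 0.5985, 4.6602]
||prox(x)|| = 5.0936
Step 4: Proximal objective.
0.5*||prox-x||^2 = 3.8921
lambda*||prox|| = 14.2111
Total = 18.1031


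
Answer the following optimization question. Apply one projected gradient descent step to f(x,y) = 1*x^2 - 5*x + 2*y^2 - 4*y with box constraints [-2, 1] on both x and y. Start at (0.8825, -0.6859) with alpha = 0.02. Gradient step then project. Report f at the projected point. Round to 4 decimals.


Step 1: Compute gradient at (0.8825, -0.6859).
grad_x = 2*1*0.8825 - 5 = -3.235
grad_y = 2*2*-0.6859 - 4 = -6.7436
Step 2: Gradient step.
x_raw = 0.8825 - 0.02*-3.235 = 0.9472
y_raw = -0.6859 - 0.02*-6.7436 = -0.551
Step 3: Project onto [-2, 1].
x_proj = clip(0.9472) = 0.9472
y_proj = clip(-0.551) = -0.551
Step 4: Evaluate f.
f(0.9472, -0.551) = -1.0274


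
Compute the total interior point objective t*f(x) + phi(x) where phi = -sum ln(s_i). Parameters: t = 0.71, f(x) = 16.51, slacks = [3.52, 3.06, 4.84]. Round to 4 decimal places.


Step 1: Compute log-barrier.
ln values: [1.2585, 1.1184, 1.5769]
phi = -(1.2585 + 1.1184 + 1.5769) = -3.9538
Step 2: Compute augmented objective.
t*f(x) = 0.71*16.51 = 11.7221
Total = 11.7221 - 3.9538 = 7.7683


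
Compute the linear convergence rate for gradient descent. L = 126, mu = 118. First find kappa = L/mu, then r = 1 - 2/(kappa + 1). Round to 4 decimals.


Step 1: Compute the condition number.
kappa = L/mu = 126/118 = 1.0678
Step 2: Compute the convergence rate.
r = 1 - 2/(kappa + 1) = 1 - 2*mu/(L + mu) = (L - mu)/(L + mu) = 8/244 = 0.0328


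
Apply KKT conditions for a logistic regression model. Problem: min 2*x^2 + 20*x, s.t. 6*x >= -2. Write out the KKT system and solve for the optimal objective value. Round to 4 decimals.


Step 1: Try lambda = 0 (constraint inactive).
x_unc = -20/(2*2) = -5.0
Check: 6*-5.0 = -30.0 < -2 -- violated!
Step 2: Constraint must be active: 6*x = -2
x* = -2/6 = -1/3 = -0.3333 (rounded; the exact value -1/3 is used below)
lambda = (2*2*(-1/3) + 20)/6 = 3.1111
Step 3: Compute optimal value.
f(x*) = 2*(-1/3)^2 + 20*(-1/3) = -6.4444


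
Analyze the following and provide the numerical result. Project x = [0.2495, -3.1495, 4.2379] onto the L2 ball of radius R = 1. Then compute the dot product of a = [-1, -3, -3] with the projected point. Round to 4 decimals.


Step 1: Compute ||x|| (intermediates to 6 decimals).
||x|| = sqrt(0.2495^2 + (-3.1495)^2 + 4.2379^2) = 5.285962
Step 2: Project.
Since ||x|| > R, scale = R/||x|| = 1/5.285962 = 0.18918, proj(x) = scale * x
proj(x) = [0.0472, -0.595822, 0.801726]
Step 3: Dot product.
a^T * proj(x) = -1*0.0472 - 3*(-0.595822) - 3*0.801726 = -0.6649


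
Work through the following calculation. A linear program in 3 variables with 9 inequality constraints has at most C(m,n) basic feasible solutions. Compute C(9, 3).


Each vertex corresponds to some choice of n active constraints out of m, so the number of vertices is at most C(m, n) = m! / (n!(m-n)!).
m = 9, n = 3
Numerator: 9 * 8 * 7
Denominator: 3! = 6
C(9, 3) = 84


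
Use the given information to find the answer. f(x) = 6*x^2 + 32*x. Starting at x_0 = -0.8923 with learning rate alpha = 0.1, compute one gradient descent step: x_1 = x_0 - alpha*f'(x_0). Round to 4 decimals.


We compute the gradient at x_0 and apply the update.
f'(x) = 12*x + 32
f'(-0.8923) = 12*-0.8923 + 32 = 21.2924
x_1 = -0.8923 - 0.1*21.2924 = -3.0215


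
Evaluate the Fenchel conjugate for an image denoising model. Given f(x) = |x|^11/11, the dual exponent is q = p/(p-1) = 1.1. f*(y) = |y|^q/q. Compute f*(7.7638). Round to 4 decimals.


The conjugate exponent q satisfies 1/p + 1/q = 1.
p = 11, so q = 11/(11 - 1) = 1.1
|y|^q = 7.7638^1.1 = 9.5298
f*(7.7638) = 9.5298 / 1.1 = 8.6634


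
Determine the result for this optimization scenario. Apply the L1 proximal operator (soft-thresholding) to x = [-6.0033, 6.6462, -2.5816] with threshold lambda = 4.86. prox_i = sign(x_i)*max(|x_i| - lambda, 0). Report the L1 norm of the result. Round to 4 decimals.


Soft-thresholding with lambda = 4.86:
prox(-6.0033) = sign(-6.0033)*max(|-6.0033| - 4.86, 0) = -1.1433
prox(6.6462) = sign(6.6462)*max(|6.6462| - 4.86, 0) = 1.7862
prox(-2.5816) = sign(-2.5816)*max(|-2.5816| - 4.86, 0) = 0.0
prox(x) = [-1.1433, 1.7862, 0.0]
||prox(x)||_1 = 1.1433 + 1.7862 + 0.0 = 2.9295


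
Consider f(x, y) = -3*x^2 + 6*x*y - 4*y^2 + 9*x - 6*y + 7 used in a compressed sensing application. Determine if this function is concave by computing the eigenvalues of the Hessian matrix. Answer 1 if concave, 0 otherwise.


The Hessian of f(x,y) = -3*x^2 + 6*x*y - 4*y^2 + 9*x - 6*y + 7 is:
H = [[-6, 6], [6, -8]]
Trace = -6 - 8 = -14
Determinant = -6*-8 - (6)^2 = 12
Discriminant = (-14)^2 - 4*12 = 148.0
Eigenvalues: lambda_1 = -13.0828, lambda_2 = -0.9172
The function is concave.

1


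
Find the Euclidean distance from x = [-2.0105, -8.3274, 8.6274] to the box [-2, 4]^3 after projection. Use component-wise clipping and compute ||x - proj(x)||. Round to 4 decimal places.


Project each component onto [-2, 4].
clip(-2.0105) = -2.0, clip(-8.3274) = -2.0, clip(8.6274) = 4.0
Projection = [-2.0, -2.0, 4.0]
Squared diffs: [0.0001, 40.036, 21.4128]
Distance = sqrt(61.4489) = 7.8389


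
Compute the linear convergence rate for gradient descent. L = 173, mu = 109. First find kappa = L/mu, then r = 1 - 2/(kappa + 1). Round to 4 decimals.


Step 1: Compute the condition number.
kappa = L/mu = 173/109 = 1.5872
Step 2: Compute the convergence rate.
r = 1 - 2/(kappa + 1) = 1 - 2*mu/(L + mu) = (L - mu)/(L + mu) = 64/282 = 0.227


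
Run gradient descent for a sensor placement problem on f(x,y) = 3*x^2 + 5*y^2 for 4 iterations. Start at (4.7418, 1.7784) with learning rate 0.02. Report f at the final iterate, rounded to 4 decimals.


Gradient descent on f(x,y) = 3*x^2 + 5*y^2.
Starting point: (4.7418, 1.7784), alpha = 0.02
Step 1: grad_x = 2*3*4.7418 = 28.4508, grad_y = 2*5*1.7784 = 17.784
  x_1 = 4.7418 - 0.02*28.4508 = 4.1728
  y_1 = 1.7784 - 0.02*17.784 = 1.4227
Step 2: grad_x = 2*3*4.1728 = 25.0367, grad_y = 2*5*1.4227 = 14.2272
  x_2 = 4.1728 - 0.02*25.0367 = 3.672
  y_2 = 1.4227 - 0.02*14.2272 = 1.1382
Step 3: grad_x = 2*3*3.672 = 22.0323, grad_y = 2*5*1.1382 = 11.3818
  x_3 = 3.672 - 0.02*22.0323 = 3.2314
  y_3 = 1.1382 - 0.02*11.3818 = 0.9105
Step 4: grad_x = 2*3*3.2314 = 19.3884, grad_y = 2*5*0.9105 = 9.1054
  x_4 = 3.2314 - 0.02*19.3884 = 2.8436
  y_4 = 0.9105 - 0.02*9.1054 = 0.7284
f(2.8436, 0.7284) = 3*2.8436^2 + 5*0.7284^2 = 26.9119
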